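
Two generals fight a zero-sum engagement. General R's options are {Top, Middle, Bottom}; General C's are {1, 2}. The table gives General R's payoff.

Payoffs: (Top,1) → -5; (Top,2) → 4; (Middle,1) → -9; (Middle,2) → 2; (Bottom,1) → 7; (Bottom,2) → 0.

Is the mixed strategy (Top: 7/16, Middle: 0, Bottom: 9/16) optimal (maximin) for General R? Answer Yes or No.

Yes

Against 1 this mix gives (7/16)·(-5) + (9/16)·7 = 7/4.
Against 2 this mix gives (7/16)·4 + (9/16)·0 = 7/4.
All of General C's active replies (1, 2) yield 7/4, and no column does worse for General R. The mix makes General C indifferent and guarantees 7/4, so it is optimal.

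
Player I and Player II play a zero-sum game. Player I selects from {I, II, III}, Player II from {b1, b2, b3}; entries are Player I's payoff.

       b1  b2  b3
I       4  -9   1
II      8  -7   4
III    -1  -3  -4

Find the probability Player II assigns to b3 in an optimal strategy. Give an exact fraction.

Row minima: I → -9, II → -7, III → -4; maximin = -4.
Column maxima: b1 → 8, b2 → -3, b3 → 4; minimax = -3.
-4 ≠ -3, so there is no saddle point; optimal play is mixed.
I is strictly dominated by II, so Player I never plays it.
b1 is strictly dominated by b2 (it gives Player I strictly more in every row), so Player II never plays it.
On the remaining 2×2 (II, III vs b2, b3):
Let Player I play II with probability p. Expected payoff against b2: (-7)p + (-3)(1−p) = −4p − 3; against b3: 4p + (-4)(1−p) = 8p − 4.
Setting these equal: −4p − 3 = 8p − 4 ⇒ −12p = -1 ⇒ p = 1/12, and the value is (-4)·(1/12) − 3 = -10/3.
For Player II: with q = P(b2), equating II's and III's payoffs gives −11q + 4 = q − 4 ⇒ q = 2/3.

1/3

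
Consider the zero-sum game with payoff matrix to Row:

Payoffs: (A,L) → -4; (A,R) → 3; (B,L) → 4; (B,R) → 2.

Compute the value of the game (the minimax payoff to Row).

Row minima: A → -4, B → 2; maximin = 2.
Column maxima: L → 4, R → 3; minimax = 3.
2 ≠ 3, so there is no saddle point; optimal play is mixed.
Let Row play A with probability p. Expected payoff against L: (-4)p + 4(1−p) = −8p + 4; against R: 3p + 2(1−p) = p + 2.
Setting these equal: −8p + 4 = p + 2 ⇒ −9p = -2 ⇒ p = 2/9, and the value is (-8)·(2/9) + 4 = 20/9.
For Column: with q = P(L), equating A's and B's payoffs gives −7q + 3 = 2q + 2 ⇒ q = 1/9.

20/9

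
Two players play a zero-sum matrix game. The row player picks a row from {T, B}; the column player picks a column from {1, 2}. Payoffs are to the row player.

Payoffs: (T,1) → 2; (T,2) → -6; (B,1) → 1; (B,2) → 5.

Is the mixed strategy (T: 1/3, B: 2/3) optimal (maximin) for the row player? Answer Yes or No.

Yes

Against 1 this mix gives (1/3)·2 + (2/3)·1 = 4/3.
Against 2 this mix gives (1/3)·(-6) + (2/3)·5 = 4/3.
All of the column player's active replies (1, 2) yield 4/3, and no column does worse for the row player. The mix makes the column player indifferent and guarantees 4/3, so it is optimal.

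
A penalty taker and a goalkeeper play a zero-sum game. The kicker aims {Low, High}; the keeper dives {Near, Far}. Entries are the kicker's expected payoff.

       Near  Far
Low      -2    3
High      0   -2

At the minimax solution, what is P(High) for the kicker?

Row minima: Low → -2, High → -2; maximin = -2.
Column maxima: Near → 0, Far → 3; minimax = 0.
-2 ≠ 0, so there is no saddle point; optimal play is mixed.
Let the kicker play Low with probability p. Expected payoff against Near: (-2)p + 0(1−p) = −2p; against Far: 3p + (-2)(1−p) = 5p − 2.
Setting these equal: −2p = 5p − 2 ⇒ −7p = -2 ⇒ p = 2/7, and the value is (-2)·(2/7) = -4/7.
For the keeper: with q = P(Near), equating Low's and High's payoffs gives −5q + 3 = 2q − 2 ⇒ q = 5/7.

5/7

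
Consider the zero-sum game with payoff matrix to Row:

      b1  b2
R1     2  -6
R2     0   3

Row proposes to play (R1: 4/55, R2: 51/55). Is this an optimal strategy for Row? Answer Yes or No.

Against b1 this mix gives (4/55)·2 + (51/55)·0 = 8/55.
Against b2 this mix gives (4/55)·(-6) + (51/55)·3 = 129/55.
Column will play b1, holding Row to 8/55. Shifting weight toward the row that does better against b1 would raise this floor (the equalizing mix achieves 6/11 against both b1 and b2), so the proposed strategy is not optimal.

No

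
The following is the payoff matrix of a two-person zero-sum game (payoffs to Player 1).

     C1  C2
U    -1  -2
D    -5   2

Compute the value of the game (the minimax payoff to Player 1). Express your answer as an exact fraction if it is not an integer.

-3/2

Row minima: U → -2, D → -5; maximin = -2.
Column maxima: C1 → -1, C2 → 2; minimax = -1.
-2 ≠ -1, so there is no saddle point; optimal play is mixed.
Let Player 1 play U with probability p. Expected payoff against C1: (-1)p + (-5)(1−p) = 4p − 5; against C2: (-2)p + 2(1−p) = −4p + 2.
Setting these equal: 4p − 5 = −4p + 2 ⇒ 8p = 7 ⇒ p = 7/8, and the value is (4)·(7/8) − 5 = -3/2.
For Player 2: with q = P(C1), equating U's and D's payoffs gives q − 2 = −7q + 2 ⇒ q = 1/2.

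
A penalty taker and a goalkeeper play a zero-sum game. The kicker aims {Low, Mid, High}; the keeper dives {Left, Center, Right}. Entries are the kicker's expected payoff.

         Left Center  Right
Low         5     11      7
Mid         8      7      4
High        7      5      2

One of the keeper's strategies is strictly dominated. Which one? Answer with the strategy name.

Center

Right holds the kicker's payoff strictly below Center in every row: 7 < 11, 4 < 7, 2 < 5.
So Center is strictly dominated for the keeper.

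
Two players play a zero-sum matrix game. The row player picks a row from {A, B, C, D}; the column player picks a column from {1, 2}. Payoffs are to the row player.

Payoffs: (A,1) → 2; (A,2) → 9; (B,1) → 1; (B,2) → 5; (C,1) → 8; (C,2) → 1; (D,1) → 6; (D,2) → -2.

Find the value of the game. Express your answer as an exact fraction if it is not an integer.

Row minima: A → 2, B → 1, C → 1, D → -2; maximin = 2.
Column maxima: 1 → 8, 2 → 9; minimax = 8.
2 ≠ 8, so there is no saddle point; optimal play is mixed.
B is strictly dominated by A, so the row player never plays it.
D is strictly dominated by C, so the row player never plays it.
On the remaining 2×2 (A, C vs 1, 2):
Let the row player play A with probability p. Expected payoff against 1: 2p + 8(1−p) = −6p + 8; against 2: 9p + 1(1−p) = 8p + 1.
Setting these equal: −6p + 8 = 8p + 1 ⇒ −14p = -7 ⇒ p = 1/2, and the value is (-6)·(1/2) + 8 = 5.
For the column player: with q = P(1), equating A's and C's payoffs gives −7q + 9 = 7q + 1 ⇒ q = 4/7.

5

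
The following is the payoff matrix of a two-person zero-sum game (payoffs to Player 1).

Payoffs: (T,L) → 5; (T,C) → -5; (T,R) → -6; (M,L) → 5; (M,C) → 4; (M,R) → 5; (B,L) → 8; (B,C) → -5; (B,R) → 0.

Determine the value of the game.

4

Row minima: T → -6, M → 4, B → -5; maximin = 4.
Column maxima: L → 8, C → 4, R → 5; minimax = 4.
Since maximin = minimax = 4, there is a saddle point and the value is 4.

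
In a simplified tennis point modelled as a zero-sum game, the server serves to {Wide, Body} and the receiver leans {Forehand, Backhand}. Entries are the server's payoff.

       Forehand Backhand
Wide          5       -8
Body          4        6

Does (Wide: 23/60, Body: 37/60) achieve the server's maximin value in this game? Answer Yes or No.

Against Forehand this mix gives (23/60)·5 + (37/60)·4 = 263/60.
Against Backhand this mix gives (23/60)·(-8) + (37/60)·6 = 19/30.
The receiver will play Backhand, holding the server to 19/30. Shifting weight toward the row that does better against Backhand would raise this floor (the equalizing mix achieves 62/15 against both Backhand and Forehand), so the proposed strategy is not optimal.

No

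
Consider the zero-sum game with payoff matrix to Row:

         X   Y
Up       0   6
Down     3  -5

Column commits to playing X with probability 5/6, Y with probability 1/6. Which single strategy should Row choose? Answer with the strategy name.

Down

Expected payoff of Up: (5/6)·0 + (1/6)·6 = 1.
Expected payoff of Down: (5/6)·3 + (1/6)·(-5) = 5/3.
The largest is 5/3, so Row's best response is Down.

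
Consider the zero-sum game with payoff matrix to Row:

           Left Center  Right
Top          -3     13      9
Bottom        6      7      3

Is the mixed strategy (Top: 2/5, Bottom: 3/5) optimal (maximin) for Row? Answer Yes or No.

Against Left this mix gives (2/5)·(-3) + (3/5)·6 = 12/5.
Against Center this mix gives (2/5)·13 + (3/5)·7 = 47/5.
Against Right this mix gives (2/5)·9 + (3/5)·3 = 27/5.
Column will play Left, holding Row to 12/5. Shifting weight toward the row that does better against Left would raise this floor (the equalizing mix achieves 21/5 against both Left and Right), so the proposed strategy is not optimal.

No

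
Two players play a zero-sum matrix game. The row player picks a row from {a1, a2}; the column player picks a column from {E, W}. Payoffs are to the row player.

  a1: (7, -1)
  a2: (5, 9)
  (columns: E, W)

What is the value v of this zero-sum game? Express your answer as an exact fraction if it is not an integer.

17/3

Row minima: a1 → -1, a2 → 5; maximin = 5.
Column maxima: E → 7, W → 9; minimax = 7.
5 ≠ 7, so there is no saddle point; optimal play is mixed.
Let the row player play a1 with probability p. Expected payoff against E: 7p + 5(1−p) = 2p + 5; against W: (-1)p + 9(1−p) = −10p + 9.
Setting these equal: 2p + 5 = −10p + 9 ⇒ 12p = 4 ⇒ p = 1/3, and the value is (2)·(1/3) + 5 = 17/3.
For the column player: with q = P(E), equating a1's and a2's payoffs gives 8q − 1 = −4q + 9 ⇒ q = 5/6.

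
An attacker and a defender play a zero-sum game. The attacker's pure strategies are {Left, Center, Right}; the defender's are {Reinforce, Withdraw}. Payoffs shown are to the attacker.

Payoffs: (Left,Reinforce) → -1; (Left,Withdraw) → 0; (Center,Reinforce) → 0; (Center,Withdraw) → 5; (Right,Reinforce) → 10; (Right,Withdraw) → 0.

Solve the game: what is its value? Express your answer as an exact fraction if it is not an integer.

10/3

Row minima: Left → -1, Center → 0, Right → 0; maximin = 0.
Column maxima: Reinforce → 10, Withdraw → 5; minimax = 5.
0 ≠ 5, so there is no saddle point; optimal play is mixed.
Left is strictly dominated by Center, so the attacker never plays it.
On the remaining 2×2 (Center, Right vs Reinforce, Withdraw):
Let the attacker play Center with probability p. Expected payoff against Reinforce: 0p + 10(1−p) = −10p + 10; against Withdraw: 5p + 0(1−p) = 5p.
Setting these equal: −10p + 10 = 5p ⇒ −15p = -10 ⇒ p = 2/3, and the value is (-10)·(2/3) + 10 = 10/3.
For the defender: with q = P(Reinforce), equating Center's and Right's payoffs gives −5q + 5 = 10q ⇒ q = 1/3.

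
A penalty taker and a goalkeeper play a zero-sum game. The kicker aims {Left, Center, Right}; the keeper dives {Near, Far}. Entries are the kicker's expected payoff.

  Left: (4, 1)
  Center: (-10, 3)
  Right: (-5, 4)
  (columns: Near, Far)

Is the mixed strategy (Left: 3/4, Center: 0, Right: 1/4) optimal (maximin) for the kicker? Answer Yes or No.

Against Near this mix gives (3/4)·4 + (1/4)·(-5) = 7/4.
Against Far this mix gives (3/4)·1 + (1/4)·4 = 7/4.
All of the keeper's active replies (Near, Far) yield 7/4, and no column does worse for the kicker. The mix makes the keeper indifferent and guarantees 7/4, so it is optimal.

Yes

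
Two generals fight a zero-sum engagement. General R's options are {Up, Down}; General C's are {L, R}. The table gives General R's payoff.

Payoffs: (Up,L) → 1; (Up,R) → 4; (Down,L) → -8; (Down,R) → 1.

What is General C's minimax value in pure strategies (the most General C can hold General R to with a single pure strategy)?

Column maxima: L → 1, R → 4.
The smallest of these is 1.

1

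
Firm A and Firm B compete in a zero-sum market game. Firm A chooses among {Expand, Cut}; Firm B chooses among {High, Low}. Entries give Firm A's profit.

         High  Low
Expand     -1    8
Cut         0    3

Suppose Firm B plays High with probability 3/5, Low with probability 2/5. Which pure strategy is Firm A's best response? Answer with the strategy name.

Expected payoff of Expand: (3/5)·(-1) + (2/5)·8 = 13/5.
Expected payoff of Cut: (3/5)·0 + (2/5)·3 = 6/5.
The largest is 13/5, so Firm A's best response is Expand.

Expand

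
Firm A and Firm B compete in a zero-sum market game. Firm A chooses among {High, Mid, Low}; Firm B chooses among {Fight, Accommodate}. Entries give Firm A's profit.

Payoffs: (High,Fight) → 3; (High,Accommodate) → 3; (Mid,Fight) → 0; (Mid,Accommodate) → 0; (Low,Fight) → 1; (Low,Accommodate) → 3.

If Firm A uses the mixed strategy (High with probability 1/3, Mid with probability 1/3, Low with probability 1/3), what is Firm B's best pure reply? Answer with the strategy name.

Fight

If Firm B plays Fight, Firm A's expected payoff is (1/3)·3 + (1/3)·0 + (1/3)·1 = 4/3.
If Firm B plays Accommodate, Firm A's expected payoff is (1/3)·3 + (1/3)·0 + (1/3)·3 = 2.
Firm B minimizes Firm A's payoff; the smallest is 4/3, so the best response is Fight.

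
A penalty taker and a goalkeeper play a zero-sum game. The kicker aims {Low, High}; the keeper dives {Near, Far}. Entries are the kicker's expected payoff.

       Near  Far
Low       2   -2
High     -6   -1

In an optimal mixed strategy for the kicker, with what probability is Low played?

5/9

Row minima: Low → -2, High → -6; maximin = -2.
Column maxima: Near → 2, Far → -1; minimax = -1.
-2 ≠ -1, so there is no saddle point; optimal play is mixed.
Let the kicker play Low with probability p. Expected payoff against Near: 2p + (-6)(1−p) = 8p − 6; against Far: (-2)p + (-1)(1−p) = −p − 1.
Setting these equal: 8p − 6 = −p − 1 ⇒ 9p = 5 ⇒ p = 5/9, and the value is (8)·(5/9) − 6 = -14/9.
For the keeper: with q = P(Near), equating Low's and High's payoffs gives 4q − 2 = −5q − 1 ⇒ q = 1/9.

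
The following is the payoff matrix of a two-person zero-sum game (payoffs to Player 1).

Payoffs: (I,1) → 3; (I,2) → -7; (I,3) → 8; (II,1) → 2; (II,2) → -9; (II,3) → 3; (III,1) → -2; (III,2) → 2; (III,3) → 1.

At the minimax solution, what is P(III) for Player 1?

Row minima: I → -7, II → -9, III → -2; maximin = -2.
Column maxima: 1 → 3, 2 → 2, 3 → 8; minimax = 2.
-2 ≠ 2, so there is no saddle point; optimal play is mixed.
II is strictly dominated by I, so Player 1 never plays it.
3 is strictly dominated by 1 (it gives Player 1 strictly more in every row), so Player 2 never plays it.
On the remaining 2×2 (I, III vs 1, 2):
Let Player 1 play I with probability p. Expected payoff against 1: 3p + (-2)(1−p) = 5p − 2; against 2: (-7)p + 2(1−p) = −9p + 2.
Setting these equal: 5p − 2 = −9p + 2 ⇒ 14p = 4 ⇒ p = 2/7, and the value is (5)·(2/7) − 2 = -4/7.
For Player 2: with q = P(1), equating I's and III's payoffs gives 10q − 7 = −4q + 2 ⇒ q = 9/14.

5/7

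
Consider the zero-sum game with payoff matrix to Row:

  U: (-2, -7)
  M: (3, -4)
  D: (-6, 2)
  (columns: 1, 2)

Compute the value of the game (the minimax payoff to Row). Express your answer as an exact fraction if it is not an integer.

-6/5

Row minima: U → -7, M → -4, D → -6; maximin = -4.
Column maxima: 1 → 3, 2 → 2; minimax = 2.
-4 ≠ 2, so there is no saddle point; optimal play is mixed.
U is strictly dominated by M, so Row never plays it.
On the remaining 2×2 (M, D vs 1, 2):
Let Row play M with probability p. Expected payoff against 1: 3p + (-6)(1−p) = 9p − 6; against 2: (-4)p + 2(1−p) = −6p + 2.
Setting these equal: 9p − 6 = −6p + 2 ⇒ 15p = 8 ⇒ p = 8/15, and the value is (9)·(8/15) − 6 = -6/5.
For Column: with q = P(1), equating M's and D's payoffs gives 7q − 4 = −8q + 2 ⇒ q = 2/5.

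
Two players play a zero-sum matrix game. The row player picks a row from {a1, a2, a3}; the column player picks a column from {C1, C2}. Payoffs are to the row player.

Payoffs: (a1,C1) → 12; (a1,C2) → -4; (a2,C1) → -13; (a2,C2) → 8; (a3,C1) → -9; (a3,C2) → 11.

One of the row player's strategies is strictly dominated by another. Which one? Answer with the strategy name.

a2

a3 gives a strictly higher payoff than a2 against every column: -9 > -13, 11 > 8.
So a2 is strictly dominated and the row player never plays it.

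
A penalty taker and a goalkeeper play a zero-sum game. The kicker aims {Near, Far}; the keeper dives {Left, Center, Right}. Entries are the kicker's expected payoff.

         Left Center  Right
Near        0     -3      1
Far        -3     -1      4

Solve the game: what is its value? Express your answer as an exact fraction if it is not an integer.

Row minima: Near → -3, Far → -3; maximin = -3.
Column maxima: Left → 0, Center → -1, Right → 4; minimax = -1.
-3 ≠ -1, so there is no saddle point; optimal play is mixed.
Right is strictly dominated by Left (it gives the kicker strictly more in every row), so the keeper never plays it.
On the remaining 2×2 (Near, Far vs Left, Center):
Let the kicker play Near with probability p. Expected payoff against Left: 0p + (-3)(1−p) = 3p − 3; against Center: (-3)p + (-1)(1−p) = −2p − 1.
Setting these equal: 3p − 3 = −2p − 1 ⇒ 5p = 2 ⇒ p = 2/5, and the value is (3)·(2/5) − 3 = -9/5.
For the keeper: with q = P(Left), equating Near's and Far's payoffs gives 3q − 3 = −2q − 1 ⇒ q = 2/5.

-9/5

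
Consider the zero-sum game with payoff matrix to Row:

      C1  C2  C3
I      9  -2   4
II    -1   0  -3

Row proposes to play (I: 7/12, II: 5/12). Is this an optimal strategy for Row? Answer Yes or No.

No

Against C1 this mix gives (7/12)·9 + (5/12)·(-1) = 29/6.
Against C2 this mix gives (7/12)·(-2) + (5/12)·0 = -7/6.
Against C3 this mix gives (7/12)·4 + (5/12)·(-3) = 13/12.
Column will play C2, holding Row to -7/6. Shifting weight toward the row that does better against C2 would raise this floor (the equalizing mix achieves -2/3 against both C2 and C3), so the proposed strategy is not optimal.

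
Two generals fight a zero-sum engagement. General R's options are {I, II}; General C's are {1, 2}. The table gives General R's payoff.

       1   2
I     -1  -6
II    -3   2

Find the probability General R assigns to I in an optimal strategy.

Row minima: I → -6, II → -3; maximin = -3.
Column maxima: 1 → -1, 2 → 2; minimax = -1.
-3 ≠ -1, so there is no saddle point; optimal play is mixed.
Let General R play I with probability p. Expected payoff against 1: (-1)p + (-3)(1−p) = 2p − 3; against 2: (-6)p + 2(1−p) = −8p + 2.
Setting these equal: 2p − 3 = −8p + 2 ⇒ 10p = 5 ⇒ p = 1/2, and the value is (2)·(1/2) − 3 = -2.
For General C: with q = P(1), equating I's and II's payoffs gives 5q − 6 = −5q + 2 ⇒ q = 4/5.

1/2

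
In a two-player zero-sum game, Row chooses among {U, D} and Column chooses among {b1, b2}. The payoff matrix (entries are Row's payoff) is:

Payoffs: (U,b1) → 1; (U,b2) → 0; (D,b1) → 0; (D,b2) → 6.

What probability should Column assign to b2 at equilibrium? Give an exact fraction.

1/7

Row minima: U → 0, D → 0; maximin = 0.
Column maxima: b1 → 1, b2 → 6; minimax = 1.
0 ≠ 1, so there is no saddle point; optimal play is mixed.
Let Row play U with probability p. Expected payoff against b1: 1p + 0(1−p) = p; against b2: 0p + 6(1−p) = −6p + 6.
Setting these equal: p = −6p + 6 ⇒ 7p = 6 ⇒ p = 6/7, and the value is (1)·(6/7) = 6/7.
For Column: with q = P(b1), equating U's and D's payoffs gives q = −6q + 6 ⇒ q = 6/7.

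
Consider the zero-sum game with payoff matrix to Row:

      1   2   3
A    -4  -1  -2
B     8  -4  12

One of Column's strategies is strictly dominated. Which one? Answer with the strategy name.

3

1 holds Row's payoff strictly below 3 in every row: -4 < -2, 8 < 12.
So 3 is strictly dominated for Column.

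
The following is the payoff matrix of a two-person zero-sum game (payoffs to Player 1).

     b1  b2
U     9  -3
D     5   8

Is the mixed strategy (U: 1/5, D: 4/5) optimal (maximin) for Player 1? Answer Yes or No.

Against b1 this mix gives (1/5)·9 + (4/5)·5 = 29/5.
Against b2 this mix gives (1/5)·(-3) + (4/5)·8 = 29/5.
All of Player 2's active replies (b1, b2) yield 29/5, and no column does worse for Player 1. The mix makes Player 2 indifferent and guarantees 29/5, so it is optimal.

Yes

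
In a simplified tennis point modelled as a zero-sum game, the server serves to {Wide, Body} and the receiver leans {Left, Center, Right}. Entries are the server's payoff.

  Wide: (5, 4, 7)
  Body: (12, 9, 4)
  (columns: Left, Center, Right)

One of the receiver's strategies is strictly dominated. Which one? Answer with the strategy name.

Center holds the server's payoff strictly below Left in every row: 4 < 5, 9 < 12.
So Left is strictly dominated for the receiver.

Left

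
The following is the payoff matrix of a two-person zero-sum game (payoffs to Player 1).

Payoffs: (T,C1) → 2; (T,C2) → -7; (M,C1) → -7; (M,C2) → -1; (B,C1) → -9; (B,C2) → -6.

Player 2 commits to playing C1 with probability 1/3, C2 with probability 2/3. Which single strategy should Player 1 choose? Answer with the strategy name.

M

Expected payoff of T: (1/3)·2 + (2/3)·(-7) = -4.
Expected payoff of M: (1/3)·(-7) + (2/3)·(-1) = -3.
Expected payoff of B: (1/3)·(-9) + (2/3)·(-6) = -7.
The largest is -3, so Player 1's best response is M.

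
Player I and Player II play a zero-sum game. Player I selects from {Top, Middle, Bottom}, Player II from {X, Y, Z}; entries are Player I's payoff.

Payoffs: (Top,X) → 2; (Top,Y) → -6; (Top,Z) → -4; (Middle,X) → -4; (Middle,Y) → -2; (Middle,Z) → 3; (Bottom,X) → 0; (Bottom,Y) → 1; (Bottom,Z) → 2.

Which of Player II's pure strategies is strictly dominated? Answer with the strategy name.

Z

Y holds Player I's payoff strictly below Z in every row: -6 < -4, -2 < 3, 1 < 2.
So Z is strictly dominated for Player II.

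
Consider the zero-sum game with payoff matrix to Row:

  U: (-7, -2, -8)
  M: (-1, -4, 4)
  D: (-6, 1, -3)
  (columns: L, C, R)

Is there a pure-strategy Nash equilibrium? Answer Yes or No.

Row minima: U → -8, M → -4, D → -6; maximin = -4.
Column maxima: L → -1, C → 1, R → 4; minimax = -1.
-4 ≠ -1, so no pure-strategy equilibrium exists.

No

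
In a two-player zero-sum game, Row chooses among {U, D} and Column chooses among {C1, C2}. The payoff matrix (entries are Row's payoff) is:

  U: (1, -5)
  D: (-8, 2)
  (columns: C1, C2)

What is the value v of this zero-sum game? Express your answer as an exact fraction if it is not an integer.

-19/8

Row minima: U → -5, D → -8; maximin = -5.
Column maxima: C1 → 1, C2 → 2; minimax = 1.
-5 ≠ 1, so there is no saddle point; optimal play is mixed.
Let Row play U with probability p. Expected payoff against C1: 1p + (-8)(1−p) = 9p − 8; against C2: (-5)p + 2(1−p) = −7p + 2.
Setting these equal: 9p − 8 = −7p + 2 ⇒ 16p = 10 ⇒ p = 5/8, and the value is (9)·(5/8) − 8 = -19/8.
For Column: with q = P(C1), equating U's and D's payoffs gives 6q − 5 = −10q + 2 ⇒ q = 7/16.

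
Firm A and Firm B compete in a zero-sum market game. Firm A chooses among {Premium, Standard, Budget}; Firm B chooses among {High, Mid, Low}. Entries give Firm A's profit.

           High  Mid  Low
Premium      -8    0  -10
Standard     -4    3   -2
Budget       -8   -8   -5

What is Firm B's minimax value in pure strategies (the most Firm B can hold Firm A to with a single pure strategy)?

-4

Column maxima: High → -4, Mid → 3, Low → -2.
The smallest of these is -4.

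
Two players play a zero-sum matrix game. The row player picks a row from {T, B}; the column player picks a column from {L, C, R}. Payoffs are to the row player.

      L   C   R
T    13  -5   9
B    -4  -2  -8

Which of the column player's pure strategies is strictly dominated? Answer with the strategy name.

R holds the row player's payoff strictly below L in every row: 9 < 13, -8 < -4.
So L is strictly dominated for the column player.

L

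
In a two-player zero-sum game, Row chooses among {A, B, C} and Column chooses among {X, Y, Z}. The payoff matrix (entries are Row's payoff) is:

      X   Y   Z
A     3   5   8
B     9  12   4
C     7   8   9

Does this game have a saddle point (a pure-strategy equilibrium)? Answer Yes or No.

No

Row minima: A → 3, B → 4, C → 7; maximin = 7.
Column maxima: X → 9, Y → 12, Z → 9; minimax = 9.
7 ≠ 9, so no pure-strategy equilibrium exists.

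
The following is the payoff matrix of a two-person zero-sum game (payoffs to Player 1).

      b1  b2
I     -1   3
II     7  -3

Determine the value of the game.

9/7

Row minima: I → -1, II → -3; maximin = -1.
Column maxima: b1 → 7, b2 → 3; minimax = 3.
-1 ≠ 3, so there is no saddle point; optimal play is mixed.
Let Player 1 play I with probability p. Expected payoff against b1: (-1)p + 7(1−p) = −8p + 7; against b2: 3p + (-3)(1−p) = 6p − 3.
Setting these equal: −8p + 7 = 6p − 3 ⇒ −14p = -10 ⇒ p = 5/7, and the value is (-8)·(5/7) + 7 = 9/7.
For Player 2: with q = P(b1), equating I's and II's payoffs gives −4q + 3 = 10q − 3 ⇒ q = 3/7.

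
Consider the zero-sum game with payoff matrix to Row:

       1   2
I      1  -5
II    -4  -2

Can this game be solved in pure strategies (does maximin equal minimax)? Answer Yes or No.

No

Row minima: I → -5, II → -4; maximin = -4.
Column maxima: 1 → 1, 2 → -2; minimax = -2.
-4 ≠ -2, so no pure-strategy equilibrium exists.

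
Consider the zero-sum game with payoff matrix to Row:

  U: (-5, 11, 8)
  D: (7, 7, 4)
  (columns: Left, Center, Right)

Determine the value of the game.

19/4

Row minima: U → -5, D → 4; maximin = 4.
Column maxima: Left → 7, Center → 11, Right → 8; minimax = 7.
4 ≠ 7, so there is no saddle point; optimal play is mixed.
Center is strictly dominated by Right (it gives Row strictly more in every row), so Column never plays it.
On the remaining 2×2 (U, D vs Left, Right):
Let Row play U with probability p. Expected payoff against Left: (-5)p + 7(1−p) = −12p + 7; against Right: 8p + 4(1−p) = 4p + 4.
Setting these equal: −12p + 7 = 4p + 4 ⇒ −16p = -3 ⇒ p = 3/16, and the value is (-12)·(3/16) + 7 = 19/4.
For Column: with q = P(Left), equating U's and D's payoffs gives −13q + 8 = 3q + 4 ⇒ q = 1/4.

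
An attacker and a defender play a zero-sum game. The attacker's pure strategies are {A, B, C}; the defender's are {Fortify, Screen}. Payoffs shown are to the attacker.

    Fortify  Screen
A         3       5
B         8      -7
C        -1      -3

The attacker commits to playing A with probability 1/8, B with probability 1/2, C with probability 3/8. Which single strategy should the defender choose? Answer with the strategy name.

Screen

If the defender plays Fortify, the attacker's expected payoff is (1/8)·3 + (1/2)·8 + (3/8)·(-1) = 4.
If the defender plays Screen, the attacker's expected payoff is (1/8)·5 + (1/2)·(-7) + (3/8)·(-3) = -4.
The defender minimizes the attacker's payoff; the smallest is -4, so the best response is Screen.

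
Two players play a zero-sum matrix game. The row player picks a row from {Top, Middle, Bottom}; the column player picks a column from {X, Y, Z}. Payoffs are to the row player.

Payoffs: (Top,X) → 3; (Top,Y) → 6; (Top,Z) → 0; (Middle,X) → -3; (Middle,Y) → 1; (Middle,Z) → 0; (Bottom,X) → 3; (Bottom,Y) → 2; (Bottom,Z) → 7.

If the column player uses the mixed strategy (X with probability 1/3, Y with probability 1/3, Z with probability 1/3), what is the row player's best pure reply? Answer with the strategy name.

Bottom

Expected payoff of Top: (1/3)·3 + (1/3)·6 + (1/3)·0 = 3.
Expected payoff of Middle: (1/3)·(-3) + (1/3)·1 + (1/3)·0 = -2/3.
Expected payoff of Bottom: (1/3)·3 + (1/3)·2 + (1/3)·7 = 4.
The largest is 4, so the row player's best response is Bottom.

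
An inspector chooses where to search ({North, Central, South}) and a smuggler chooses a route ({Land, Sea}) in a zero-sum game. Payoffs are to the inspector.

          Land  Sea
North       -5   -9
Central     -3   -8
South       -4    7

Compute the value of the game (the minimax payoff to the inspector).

Row minima: North → -9, Central → -8, South → -4; maximin = -4.
Column maxima: Land → -3, Sea → 7; minimax = -3.
-4 ≠ -3, so there is no saddle point; optimal play is mixed.
North is strictly dominated by Central, so the inspector never plays it.
On the remaining 2×2 (Central, South vs Land, Sea):
Let the inspector play Central with probability p. Expected payoff against Land: (-3)p + (-4)(1−p) = p − 4; against Sea: (-8)p + 7(1−p) = −15p + 7.
Setting these equal: p − 4 = −15p + 7 ⇒ 16p = 11 ⇒ p = 11/16, and the value is (1)·(11/16) − 4 = -53/16.
For the smuggler: with q = P(Land), equating Central's and South's payoffs gives 5q − 8 = −11q + 7 ⇒ q = 15/16.

-53/16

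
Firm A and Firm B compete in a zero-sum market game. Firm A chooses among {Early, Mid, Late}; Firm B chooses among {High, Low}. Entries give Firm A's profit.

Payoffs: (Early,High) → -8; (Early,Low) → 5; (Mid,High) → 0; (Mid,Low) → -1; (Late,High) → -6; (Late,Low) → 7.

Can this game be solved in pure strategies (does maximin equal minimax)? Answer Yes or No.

Row minima: Early → -8, Mid → -1, Late → -6; maximin = -1.
Column maxima: High → 0, Low → 7; minimax = 0.
-1 ≠ 0, so no pure-strategy equilibrium exists.

No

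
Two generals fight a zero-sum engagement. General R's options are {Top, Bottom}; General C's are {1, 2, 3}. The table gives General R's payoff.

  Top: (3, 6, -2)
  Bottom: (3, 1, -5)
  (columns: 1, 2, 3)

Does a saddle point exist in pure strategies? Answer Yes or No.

Yes

Row minima: Top → -2, Bottom → -5; maximin = -2.
Column maxima: 1 → 3, 2 → 6, 3 → -2; minimax = -2.
maximin = minimax = -2, so a saddle point exists.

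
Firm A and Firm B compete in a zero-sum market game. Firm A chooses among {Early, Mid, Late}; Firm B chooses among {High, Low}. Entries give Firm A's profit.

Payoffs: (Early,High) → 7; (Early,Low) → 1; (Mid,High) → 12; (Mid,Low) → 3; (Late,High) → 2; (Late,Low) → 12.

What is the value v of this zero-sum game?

138/19

Row minima: Early → 1, Mid → 3, Late → 2; maximin = 3.
Column maxima: High → 12, Low → 12; minimax = 12.
3 ≠ 12, so there is no saddle point; optimal play is mixed.
Early is strictly dominated by Mid, so Firm A never plays it.
On the remaining 2×2 (Mid, Late vs High, Low):
Let Firm A play Mid with probability p. Expected payoff against High: 12p + 2(1−p) = 10p + 2; against Low: 3p + 12(1−p) = −9p + 12.
Setting these equal: 10p + 2 = −9p + 12 ⇒ 19p = 10 ⇒ p = 10/19, and the value is (10)·(10/19) + 2 = 138/19.
For Firm B: with q = P(High), equating Mid's and Late's payoffs gives 9q + 3 = −10q + 12 ⇒ q = 9/19.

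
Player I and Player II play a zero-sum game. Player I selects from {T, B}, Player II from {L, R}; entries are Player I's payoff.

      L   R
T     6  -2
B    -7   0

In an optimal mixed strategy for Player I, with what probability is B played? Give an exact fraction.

8/15

Row minima: T → -2, B → -7; maximin = -2.
Column maxima: L → 6, R → 0; minimax = 0.
-2 ≠ 0, so there is no saddle point; optimal play is mixed.
Let Player I play T with probability p. Expected payoff against L: 6p + (-7)(1−p) = 13p − 7; against R: (-2)p + 0(1−p) = −2p.
Setting these equal: 13p − 7 = −2p ⇒ 15p = 7 ⇒ p = 7/15, and the value is (13)·(7/15) − 7 = -14/15.
For Player II: with q = P(L), equating T's and B's payoffs gives 8q − 2 = −7q ⇒ q = 2/15.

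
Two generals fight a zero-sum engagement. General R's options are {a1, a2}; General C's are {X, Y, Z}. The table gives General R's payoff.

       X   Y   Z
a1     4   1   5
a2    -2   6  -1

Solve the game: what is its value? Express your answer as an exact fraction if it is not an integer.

26/11

Row minima: a1 → 1, a2 → -2; maximin = 1.
Column maxima: X → 4, Y → 6, Z → 5; minimax = 4.
1 ≠ 4, so there is no saddle point; optimal play is mixed.
Z is strictly dominated by X (it gives General R strictly more in every row), so General C never plays it.
On the remaining 2×2 (a1, a2 vs X, Y):
Let General R play a1 with probability p. Expected payoff against X: 4p + (-2)(1−p) = 6p − 2; against Y: 1p + 6(1−p) = −5p + 6.
Setting these equal: 6p − 2 = −5p + 6 ⇒ 11p = 8 ⇒ p = 8/11, and the value is (6)·(8/11) − 2 = 26/11.
For General C: with q = P(X), equating a1's and a2's payoffs gives 3q + 1 = −8q + 6 ⇒ q = 5/11.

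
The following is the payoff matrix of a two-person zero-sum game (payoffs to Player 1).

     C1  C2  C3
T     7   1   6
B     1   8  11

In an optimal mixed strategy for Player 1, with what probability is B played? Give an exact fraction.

6/13

Row minima: T → 1, B → 1; maximin = 1.
Column maxima: C1 → 7, C2 → 8, C3 → 11; minimax = 7.
1 ≠ 7, so there is no saddle point; optimal play is mixed.
C3 is strictly dominated by C2 (it gives Player 1 strictly more in every row), so Player 2 never plays it.
On the remaining 2×2 (T, B vs C1, C2):
Let Player 1 play T with probability p. Expected payoff against C1: 7p + 1(1−p) = 6p + 1; against C2: 1p + 8(1−p) = −7p + 8.
Setting these equal: 6p + 1 = −7p + 8 ⇒ 13p = 7 ⇒ p = 7/13, and the value is (6)·(7/13) + 1 = 55/13.
For Player 2: with q = P(C1), equating T's and B's payoffs gives 6q + 1 = −7q + 8 ⇒ q = 7/13.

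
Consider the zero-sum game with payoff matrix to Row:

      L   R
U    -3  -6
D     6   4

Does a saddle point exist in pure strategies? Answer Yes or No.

Row minima: U → -6, D → 4; maximin = 4.
Column maxima: L → 6, R → 4; minimax = 4.
maximin = minimax = 4, so a saddle point exists.

Yes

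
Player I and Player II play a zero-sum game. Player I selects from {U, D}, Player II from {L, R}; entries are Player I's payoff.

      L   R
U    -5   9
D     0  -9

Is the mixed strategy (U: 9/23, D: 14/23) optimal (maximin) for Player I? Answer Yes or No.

Yes

Against L this mix gives (9/23)·(-5) + (14/23)·0 = -45/23.
Against R this mix gives (9/23)·9 + (14/23)·(-9) = -45/23.
All of Player II's active replies (L, R) yield -45/23, and no column does worse for Player I. The mix makes Player II indifferent and guarantees -45/23, so it is optimal.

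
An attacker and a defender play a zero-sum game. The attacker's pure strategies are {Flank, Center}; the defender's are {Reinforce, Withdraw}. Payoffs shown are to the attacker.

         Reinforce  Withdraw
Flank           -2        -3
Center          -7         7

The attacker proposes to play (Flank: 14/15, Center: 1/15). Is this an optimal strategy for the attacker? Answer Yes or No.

Against Reinforce this mix gives (14/15)·(-2) + (1/15)·(-7) = -7/3.
Against Withdraw this mix gives (14/15)·(-3) + (1/15)·7 = -7/3.
All of the defender's active replies (Reinforce, Withdraw) yield -7/3, and no column does worse for the attacker. The mix makes the defender indifferent and guarantees -7/3, so it is optimal.

Yes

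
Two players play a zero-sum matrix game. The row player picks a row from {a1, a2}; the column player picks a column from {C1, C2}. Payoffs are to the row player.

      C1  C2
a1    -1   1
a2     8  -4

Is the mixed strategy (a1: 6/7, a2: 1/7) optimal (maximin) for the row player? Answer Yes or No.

Against C1 this mix gives (6/7)·(-1) + (1/7)·8 = 2/7.
Against C2 this mix gives (6/7)·1 + (1/7)·(-4) = 2/7.
All of the column player's active replies (C1, C2) yield 2/7, and no column does worse for the row player. The mix makes the column player indifferent and guarantees 2/7, so it is optimal.

Yes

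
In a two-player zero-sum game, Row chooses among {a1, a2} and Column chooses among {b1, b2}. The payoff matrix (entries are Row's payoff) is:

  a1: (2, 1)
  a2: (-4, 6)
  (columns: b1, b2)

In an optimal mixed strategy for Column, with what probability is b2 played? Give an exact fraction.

6/11

Row minima: a1 → 1, a2 → -4; maximin = 1.
Column maxima: b1 → 2, b2 → 6; minimax = 2.
1 ≠ 2, so there is no saddle point; optimal play is mixed.
Let Row play a1 with probability p. Expected payoff against b1: 2p + (-4)(1−p) = 6p − 4; against b2: 1p + 6(1−p) = −5p + 6.
Setting these equal: 6p − 4 = −5p + 6 ⇒ 11p = 10 ⇒ p = 10/11, and the value is (6)·(10/11) − 4 = 16/11.
For Column: with q = P(b1), equating a1's and a2's payoffs gives q + 1 = −10q + 6 ⇒ q = 5/11.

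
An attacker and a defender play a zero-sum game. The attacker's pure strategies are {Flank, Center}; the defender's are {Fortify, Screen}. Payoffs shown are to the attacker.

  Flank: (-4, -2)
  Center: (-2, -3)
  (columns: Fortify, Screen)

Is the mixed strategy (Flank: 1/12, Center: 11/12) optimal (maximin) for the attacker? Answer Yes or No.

No

Against Fortify this mix gives (1/12)·(-4) + (11/12)·(-2) = -13/6.
Against Screen this mix gives (1/12)·(-2) + (11/12)·(-3) = -35/12.
The defender will play Screen, holding the attacker to -35/12. Shifting weight toward the row that does better against Screen would raise this floor (the equalizing mix achieves -8/3 against both Screen and Fortify), so the proposed strategy is not optimal.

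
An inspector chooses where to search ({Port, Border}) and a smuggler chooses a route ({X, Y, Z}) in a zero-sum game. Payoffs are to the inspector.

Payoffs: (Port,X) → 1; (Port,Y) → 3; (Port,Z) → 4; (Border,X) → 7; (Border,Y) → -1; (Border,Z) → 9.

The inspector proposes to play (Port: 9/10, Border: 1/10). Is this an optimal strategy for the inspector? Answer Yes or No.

Against X this mix gives (9/10)·1 + (1/10)·7 = 8/5.
Against Y this mix gives (9/10)·3 + (1/10)·(-1) = 13/5.
Against Z this mix gives (9/10)·4 + (1/10)·9 = 9/2.
The smuggler will play X, holding the inspector to 8/5. Shifting weight toward the row that does better against X would raise this floor (the equalizing mix achieves 11/5 against both X and Y), so the proposed strategy is not optimal.

No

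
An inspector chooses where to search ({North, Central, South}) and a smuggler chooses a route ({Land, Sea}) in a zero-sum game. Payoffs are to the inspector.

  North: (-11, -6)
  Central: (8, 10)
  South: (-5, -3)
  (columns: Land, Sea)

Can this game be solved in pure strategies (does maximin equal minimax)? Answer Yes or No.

Yes

Row minima: North → -11, Central → 8, South → -5; maximin = 8.
Column maxima: Land → 8, Sea → 10; minimax = 8.
maximin = minimax = 8, so a saddle point exists.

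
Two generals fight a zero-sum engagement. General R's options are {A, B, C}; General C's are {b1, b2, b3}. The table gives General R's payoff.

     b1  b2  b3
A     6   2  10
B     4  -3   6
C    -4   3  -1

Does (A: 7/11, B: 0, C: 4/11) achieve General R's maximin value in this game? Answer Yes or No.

Yes

Against b1 this mix gives (7/11)·6 + (4/11)·(-4) = 26/11.
Against b2 this mix gives (7/11)·2 + (4/11)·3 = 26/11.
Against b3 this mix gives (7/11)·10 + (4/11)·(-1) = 6.
All of General C's active replies (b1, b2) yield 26/11, and no column does worse for General R. The mix makes General C indifferent and guarantees 26/11, so it is optimal.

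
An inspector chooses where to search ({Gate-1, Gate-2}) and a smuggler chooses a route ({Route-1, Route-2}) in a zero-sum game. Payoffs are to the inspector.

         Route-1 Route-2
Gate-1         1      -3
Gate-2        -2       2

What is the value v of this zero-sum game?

Row minima: Gate-1 → -3, Gate-2 → -2; maximin = -2.
Column maxima: Route-1 → 1, Route-2 → 2; minimax = 1.
-2 ≠ 1, so there is no saddle point; optimal play is mixed.
Let the inspector play Gate-1 with probability p. Expected payoff against Route-1: 1p + (-2)(1−p) = 3p − 2; against Route-2: (-3)p + 2(1−p) = −5p + 2.
Setting these equal: 3p − 2 = −5p + 2 ⇒ 8p = 4 ⇒ p = 1/2, and the value is (3)·(1/2) − 2 = -1/2.
For the smuggler: with q = P(Route-1), equating Gate-1's and Gate-2's payoffs gives 4q − 3 = −4q + 2 ⇒ q = 5/8.

-1/2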